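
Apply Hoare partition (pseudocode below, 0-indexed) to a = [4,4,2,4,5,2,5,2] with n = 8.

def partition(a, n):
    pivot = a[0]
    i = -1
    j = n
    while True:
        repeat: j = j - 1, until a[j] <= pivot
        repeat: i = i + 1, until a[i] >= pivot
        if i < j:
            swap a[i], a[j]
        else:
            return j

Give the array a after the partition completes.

pivot = a[0] = 4; i = -1, j = 8
j→7 (a[7]=2≤4), i→0 (a[0]=4≥4); i<j, swap → [2,4,2,4,5,2,5,4]
j→5 (a[5]=2≤4), i→1 (a[1]=4≥4); i<j, swap → [2,2,2,4,5,4,5,4]
j→3, i→3; i≥j, return j=3. a = [2,2,2,4,5,4,5,4]

[2,2,2,4,5,4,5,4]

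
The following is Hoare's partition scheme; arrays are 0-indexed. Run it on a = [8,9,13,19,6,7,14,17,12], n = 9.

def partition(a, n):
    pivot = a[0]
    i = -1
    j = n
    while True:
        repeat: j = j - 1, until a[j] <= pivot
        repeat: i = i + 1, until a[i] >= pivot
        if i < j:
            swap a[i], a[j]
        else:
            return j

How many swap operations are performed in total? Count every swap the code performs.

pivot=8
j stops at 5 (7), i stops at 0 (8); swap ⇒ [7,9,13,19,6,8,14,17,12]
j stops at 4 (6), i stops at 1 (9); swap ⇒ [7,6,13,19,9,8,14,17,12]
j stops at 1, i stops at 2; i≥j ⇒ return 1. a=[7,6,13,19,9,8,14,17,12]

2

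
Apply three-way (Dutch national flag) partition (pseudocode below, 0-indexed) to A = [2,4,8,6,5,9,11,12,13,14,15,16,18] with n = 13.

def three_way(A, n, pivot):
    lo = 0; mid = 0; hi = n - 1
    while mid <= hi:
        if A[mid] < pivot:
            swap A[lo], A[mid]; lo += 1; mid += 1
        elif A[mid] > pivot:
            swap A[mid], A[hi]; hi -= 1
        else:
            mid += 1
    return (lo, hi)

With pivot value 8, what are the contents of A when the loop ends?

[2,4,6,5,8,11,12,13,14,15,16,18,9]

pivot = 8; lo=0, mid=0, hi=12
A[mid]=2<8: swap A[0],A[0]; lo=1,mid=1 → [2,4,8,6,5,9,11,12,13,14,15,16,18]
A[mid]=4<8: swap A[1],A[1]; lo=2,mid=2 → [2,4,8,6,5,9,11,12,13,14,15,16,18]
A[mid]=8=8: mid=3
A[mid]=6<8: swap A[2],A[3]; lo=3,mid=4 → [2,4,6,8,5,9,11,12,13,14,15,16,18]
A[mid]=5<8: swap A[3],A[4]; lo=4,mid=5 → [2,4,6,5,8,9,11,12,13,14,15,16,18]
A[mid]=9>8: swap A[5],A[12]; hi=11 → [2,4,6,5,8,18,11,12,13,14,15,16,9]
A[mid]=18>8: swap A[5],A[11]; hi=10 → [2,4,6,5,8,16,11,12,13,14,15,18,9]
A[mid]=16>8: swap A[5],A[10]; hi=9 → [2,4,6,5,8,15,11,12,13,14,16,18,9]
A[mid]=15>8: swap A[5],A[9]; hi=8 → [2,4,6,5,8,14,11,12,13,15,16,18,9]
A[mid]=14>8: swap A[5],A[8]; hi=7 → [2,4,6,5,8,13,11,12,14,15,16,18,9]
A[mid]=13>8: swap A[5],A[7]; hi=6 → [2,4,6,5,8,12,11,13,14,15,16,18,9]
A[mid]=12>8: swap A[5],A[6]; hi=5 → [2,4,6,5,8,11,12,13,14,15,16,18,9]
A[mid]=11>8: swap A[5],A[5]; hi=4 → [2,4,6,5,8,11,12,13,14,15,16,18,9]
end: lo=4, hi=4; A = [2,4,6,5,8,11,12,13,14,15,16,18,9]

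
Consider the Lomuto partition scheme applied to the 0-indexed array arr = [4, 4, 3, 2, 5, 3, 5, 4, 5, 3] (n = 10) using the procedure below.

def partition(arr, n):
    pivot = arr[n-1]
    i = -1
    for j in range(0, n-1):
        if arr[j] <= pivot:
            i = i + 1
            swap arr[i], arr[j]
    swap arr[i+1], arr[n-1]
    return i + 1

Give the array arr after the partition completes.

[3, 2, 3, 3, 5, 4, 5, 4, 5, 4]

pivot=3, i=-1
j=0: 4>3, skip
j=1: 4>3, skip
j=2: 3≤3, i=0, swap(0,2) ⇒ [3, 4, 4, 2, 5, 3, 5, 4, 5, 3]
j=3: 2≤3, i=1, swap(1,3) ⇒ [3, 2, 4, 4, 5, 3, 5, 4, 5, 3]
j=4: 5>3, skip
j=5: 3≤3, i=2, swap(2,5) ⇒ [3, 2, 3, 4, 5, 4, 5, 4, 5, 3]
j=6: 5>3, skip
j=7: 4>3, skip
j=8: 5>3, skip
swap(3,9) ⇒ [3, 2, 3, 3, 5, 4, 5, 4, 5, 4]; return 3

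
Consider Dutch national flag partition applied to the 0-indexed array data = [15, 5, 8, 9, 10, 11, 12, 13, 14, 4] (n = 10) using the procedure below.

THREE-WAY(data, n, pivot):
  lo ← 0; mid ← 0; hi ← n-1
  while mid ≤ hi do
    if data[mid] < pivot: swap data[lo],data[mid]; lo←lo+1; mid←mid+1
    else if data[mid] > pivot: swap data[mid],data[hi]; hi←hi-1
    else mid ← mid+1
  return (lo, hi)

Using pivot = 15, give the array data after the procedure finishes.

[5, 8, 9, 10, 11, 12, 13, 14, 4, 15]

pivot = 15; lo=0, mid=0, hi=9
data[mid]=15=15: mid=1
data[mid]=5<15: swap data[0],data[1]; lo=1,mid=2 → [5, 15, 8, 9, 10, 11, 12, 13, 14, 4]
data[mid]=8<15: swap data[1],data[2]; lo=2,mid=3 → [5, 8, 15, 9, 10, 11, 12, 13, 14, 4]
data[mid]=9<15: swap data[2],data[3]; lo=3,mid=4 → [5, 8, 9, 15, 10, 11, 12, 13, 14, 4]
data[mid]=10<15: swap data[3],data[4]; lo=4,mid=5 → [5, 8, 9, 10, 15, 11, 12, 13, 14, 4]
data[mid]=11<15: swap data[4],data[5]; lo=5,mid=6 → [5, 8, 9, 10, 11, 15, 12, 13, 14, 4]
data[mid]=12<15: swap data[5],data[6]; lo=6,mid=7 → [5, 8, 9, 10, 11, 12, 15, 13, 14, 4]
data[mid]=13<15: swap data[6],data[7]; lo=7,mid=8 → [5, 8, 9, 10, 11, 12, 13, 15, 14, 4]
data[mid]=14<15: swap data[7],data[8]; lo=8,mid=9 → [5, 8, 9, 10, 11, 12, 13, 14, 15, 4]
data[mid]=4<15: swap data[8],data[9]; lo=9,mid=10 → [5, 8, 9, 10, 11, 12, 13, 14, 4, 15]
end: lo=9, hi=9; data = [5, 8, 9, 10, 11, 12, 13, 14, 4, 15]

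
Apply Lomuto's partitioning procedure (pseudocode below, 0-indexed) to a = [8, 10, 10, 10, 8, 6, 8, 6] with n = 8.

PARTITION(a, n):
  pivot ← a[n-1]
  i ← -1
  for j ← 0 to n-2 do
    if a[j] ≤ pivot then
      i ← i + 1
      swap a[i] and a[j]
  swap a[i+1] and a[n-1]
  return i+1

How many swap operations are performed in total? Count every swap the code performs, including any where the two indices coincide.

pivot = a[7] = 6; i = -1
j=0: a[0]=8 > 6 → no swap
j=1: a[1]=10 > 6 → no swap
j=2: a[2]=10 > 6 → no swap
j=3: a[3]=10 > 6 → no swap
j=4: a[4]=8 > 6 → no swap
j=5: a[5]=6 ≤ 6 → i=0, swap a[0],a[5] → [6, 10, 10, 10, 8, 8, 8, 6]
j=6: a[6]=8 > 6 → no swap
final swap a[1],a[7] → [6, 6, 10, 10, 8, 8, 8, 10]; return 1

2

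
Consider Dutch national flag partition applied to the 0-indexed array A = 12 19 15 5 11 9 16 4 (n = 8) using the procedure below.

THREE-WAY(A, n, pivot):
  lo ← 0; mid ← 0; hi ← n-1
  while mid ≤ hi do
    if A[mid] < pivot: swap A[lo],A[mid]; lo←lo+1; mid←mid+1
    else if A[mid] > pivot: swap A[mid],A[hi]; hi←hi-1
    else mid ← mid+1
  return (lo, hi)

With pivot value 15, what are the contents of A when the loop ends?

lo=0 mid=0 hi=7
12<15: swap(0,0), lo=1 mid=1 ⇒ 12 19 15 5 11 9 16 4
19>15: swap(1,7), hi=6 ⇒ 12 4 15 5 11 9 16 19
4<15: swap(1,1), lo=2 mid=2 ⇒ 12 4 15 5 11 9 16 19
15=15: mid=3
5<15: swap(2,3), lo=3 mid=4 ⇒ 12 4 5 15 11 9 16 19
11<15: swap(3,4), lo=4 mid=5 ⇒ 12 4 5 11 15 9 16 19
9<15: swap(4,5), lo=5 mid=6 ⇒ 12 4 5 11 9 15 16 19
16>15: swap(6,6), hi=5 ⇒ 12 4 5 11 9 15 16 19
done. lo=5 hi=5; A=12 4 5 11 9 15 16 19

12 4 5 11 9 15 16 19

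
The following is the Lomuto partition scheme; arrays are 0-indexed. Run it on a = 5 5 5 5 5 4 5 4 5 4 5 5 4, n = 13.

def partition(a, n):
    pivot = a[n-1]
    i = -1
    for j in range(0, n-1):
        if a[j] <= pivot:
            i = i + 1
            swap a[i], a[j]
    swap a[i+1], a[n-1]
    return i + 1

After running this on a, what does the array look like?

4 4 4 4 5 5 5 5 5 5 5 5 5

pivot = a[12] = 4; i = -1
j=0: a[0]=5 > 4 → no swap
j=1: a[1]=5 > 4 → no swap
j=2: a[2]=5 > 4 → no swap
j=3: a[3]=5 > 4 → no swap
j=4: a[4]=5 > 4 → no swap
j=5: a[5]=4 ≤ 4 → i=0, swap a[0],a[5] → 4 5 5 5 5 5 5 4 5 4 5 5 4
j=6: a[6]=5 > 4 → no swap
j=7: a[7]=4 ≤ 4 → i=1, swap a[1],a[7] → 4 4 5 5 5 5 5 5 5 4 5 5 4
j=8: a[8]=5 > 4 → no swap
j=9: a[9]=4 ≤ 4 → i=2, swap a[2],a[9] → 4 4 4 5 5 5 5 5 5 5 5 5 4
j=10: a[10]=5 > 4 → no swap
j=11: a[11]=5 > 4 → no swap
final swap a[3],a[12] → 4 4 4 4 5 5 5 5 5 5 5 5 5; return 3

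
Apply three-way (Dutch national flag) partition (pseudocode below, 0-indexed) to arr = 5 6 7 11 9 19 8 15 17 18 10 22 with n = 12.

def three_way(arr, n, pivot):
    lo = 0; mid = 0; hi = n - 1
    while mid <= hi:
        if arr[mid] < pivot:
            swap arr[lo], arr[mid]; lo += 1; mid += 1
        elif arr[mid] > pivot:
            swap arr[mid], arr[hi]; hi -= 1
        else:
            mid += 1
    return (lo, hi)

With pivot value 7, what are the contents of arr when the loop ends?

lo=0 mid=0 hi=11
5<7: swap(0,0), lo=1 mid=1 ⇒ 5 6 7 11 9 19 8 15 17 18 10 22
6<7: swap(1,1), lo=2 mid=2 ⇒ 5 6 7 11 9 19 8 15 17 18 10 22
7=7: mid=3
11>7: swap(3,11), hi=10 ⇒ 5 6 7 22 9 19 8 15 17 18 10 11
22>7: swap(3,10), hi=9 ⇒ 5 6 7 10 9 19 8 15 17 18 22 11
10>7: swap(3,9), hi=8 ⇒ 5 6 7 18 9 19 8 15 17 10 22 11
18>7: swap(3,8), hi=7 ⇒ 5 6 7 17 9 19 8 15 18 10 22 11
17>7: swap(3,7), hi=6 ⇒ 5 6 7 15 9 19 8 17 18 10 22 11
15>7: swap(3,6), hi=5 ⇒ 5 6 7 8 9 19 15 17 18 10 22 11
8>7: swap(3,5), hi=4 ⇒ 5 6 7 19 9 8 15 17 18 10 22 11
19>7: swap(3,4), hi=3 ⇒ 5 6 7 9 19 8 15 17 18 10 22 11
9>7: swap(3,3), hi=2 ⇒ 5 6 7 9 19 8 15 17 18 10 22 11
done. lo=2 hi=2; arr=5 6 7 9 19 8 15 17 18 10 22 11

5 6 7 9 19 8 15 17 18 10 22 11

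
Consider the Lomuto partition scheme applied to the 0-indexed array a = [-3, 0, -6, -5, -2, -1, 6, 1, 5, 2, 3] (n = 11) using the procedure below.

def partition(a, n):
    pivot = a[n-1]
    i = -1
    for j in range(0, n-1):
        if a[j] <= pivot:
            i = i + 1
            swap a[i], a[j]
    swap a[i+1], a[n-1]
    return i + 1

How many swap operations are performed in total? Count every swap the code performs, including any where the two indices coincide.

pivot = a[10] = 3; i = -1
j=0: a[0]=-3 ≤ 3 → i=0, swap a[0],a[0] (no change) → [-3, 0, -6, -5, -2, -1, 6, 1, 5, 2, 3]
j=1: a[1]=0 ≤ 3 → i=1, swap a[1],a[1] (no change) → [-3, 0, -6, -5, -2, -1, 6, 1, 5, 2, 3]
j=2: a[2]=-6 ≤ 3 → i=2, swap a[2],a[2] (no change) → [-3, 0, -6, -5, -2, -1, 6, 1, 5, 2, 3]
j=3: a[3]=-5 ≤ 3 → i=3, swap a[3],a[3] (no change) → [-3, 0, -6, -5, -2, -1, 6, 1, 5, 2, 3]
j=4: a[4]=-2 ≤ 3 → i=4, swap a[4],a[4] (no change) → [-3, 0, -6, -5, -2, -1, 6, 1, 5, 2, 3]
j=5: a[5]=-1 ≤ 3 → i=5, swap a[5],a[5] (no change) → [-3, 0, -6, -5, -2, -1, 6, 1, 5, 2, 3]
j=6: a[6]=6 > 3 → no swap
j=7: a[7]=1 ≤ 3 → i=6, swap a[6],a[7] → [-3, 0, -6, -5, -2, -1, 1, 6, 5, 2, 3]
j=8: a[8]=5 > 3 → no swap
j=9: a[9]=2 ≤ 3 → i=7, swap a[7],a[9] → [-3, 0, -6, -5, -2, -1, 1, 2, 5, 6, 3]
final swap a[8],a[10] → [-3, 0, -6, -5, -2, -1, 1, 2, 3, 6, 5]; return 8

9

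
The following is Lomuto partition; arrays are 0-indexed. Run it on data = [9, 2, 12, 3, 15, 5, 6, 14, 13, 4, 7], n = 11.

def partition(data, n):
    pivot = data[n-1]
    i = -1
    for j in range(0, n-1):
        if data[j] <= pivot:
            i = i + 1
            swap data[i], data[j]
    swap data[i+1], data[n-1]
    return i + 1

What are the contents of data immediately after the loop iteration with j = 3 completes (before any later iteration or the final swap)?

pivot=7, i=-1
j=0: 9>7, skip
j=1: 2≤7, i=0, swap(0,1) ⇒ [2, 9, 12, 3, 15, 5, 6, 14, 13, 4, 7]
j=2: 12>7, skip
j=3: 3≤7, i=1, swap(1,3) ⇒ [2, 3, 12, 9, 15, 5, 6, 14, 13, 4, 7]
(after j=3) data = [2, 3, 12, 9, 15, 5, 6, 14, 13, 4, 7]

[2, 3, 12, 9, 15, 5, 6, 14, 13, 4, 7]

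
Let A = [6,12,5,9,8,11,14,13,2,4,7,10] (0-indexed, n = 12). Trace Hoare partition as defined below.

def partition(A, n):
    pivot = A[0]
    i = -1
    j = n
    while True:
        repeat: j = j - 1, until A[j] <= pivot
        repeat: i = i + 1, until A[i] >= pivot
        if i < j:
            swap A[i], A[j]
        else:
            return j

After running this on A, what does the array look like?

[4,2,5,9,8,11,14,13,12,6,7,10]

pivot=6
j stops at 9 (4), i stops at 0 (6); swap ⇒ [4,12,5,9,8,11,14,13,2,6,7,10]
j stops at 8 (2), i stops at 1 (12); swap ⇒ [4,2,5,9,8,11,14,13,12,6,7,10]
j stops at 2, i stops at 3; i≥j ⇒ return 2. A=[4,2,5,9,8,11,14,13,12,6,7,10]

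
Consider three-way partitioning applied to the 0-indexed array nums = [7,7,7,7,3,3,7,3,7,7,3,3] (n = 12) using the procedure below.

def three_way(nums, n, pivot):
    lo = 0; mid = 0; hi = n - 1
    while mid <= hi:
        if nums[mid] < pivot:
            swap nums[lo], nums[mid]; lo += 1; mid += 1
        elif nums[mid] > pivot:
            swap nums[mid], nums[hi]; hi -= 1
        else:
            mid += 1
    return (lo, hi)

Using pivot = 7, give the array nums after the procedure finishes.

lo=0 mid=0 hi=11
7=7: mid=1
7=7: mid=2
7=7: mid=3
7=7: mid=4
3<7: swap(0,4), lo=1 mid=5 ⇒ [3,7,7,7,7,3,7,3,7,7,3,3]
3<7: swap(1,5), lo=2 mid=6 ⇒ [3,3,7,7,7,7,7,3,7,7,3,3]
7=7: mid=7
3<7: swap(2,7), lo=3 mid=8 ⇒ [3,3,3,7,7,7,7,7,7,7,3,3]
7=7: mid=9
7=7: mid=10
3<7: swap(3,10), lo=4 mid=11 ⇒ [3,3,3,3,7,7,7,7,7,7,7,3]
3<7: swap(4,11), lo=5 mid=12 ⇒ [3,3,3,3,3,7,7,7,7,7,7,7]
done. lo=5 hi=11; nums=[3,3,3,3,3,7,7,7,7,7,7,7]

[3,3,3,3,3,7,7,7,7,7,7,7]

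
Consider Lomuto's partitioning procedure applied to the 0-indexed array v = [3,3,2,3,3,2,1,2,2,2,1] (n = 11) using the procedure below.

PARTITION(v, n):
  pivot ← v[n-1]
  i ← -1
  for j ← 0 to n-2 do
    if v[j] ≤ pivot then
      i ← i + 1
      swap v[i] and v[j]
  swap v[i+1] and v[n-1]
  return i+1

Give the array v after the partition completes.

pivot = v[10] = 1; i = -1
j=0: v[0]=3 > 1 → no swap
j=1: v[1]=3 > 1 → no swap
j=2: v[2]=2 > 1 → no swap
j=3: v[3]=3 > 1 → no swap
j=4: v[4]=3 > 1 → no swap
j=5: v[5]=2 > 1 → no swap
j=6: v[6]=1 ≤ 1 → i=0, swap v[0],v[6] → [1,3,2,3,3,2,3,2,2,2,1]
j=7: v[7]=2 > 1 → no swap
j=8: v[8]=2 > 1 → no swap
j=9: v[9]=2 > 1 → no swap
final swap v[1],v[10] → [1,1,2,3,3,2,3,2,2,2,3]; return 1

[1,1,2,3,3,2,3,2,2,2,3]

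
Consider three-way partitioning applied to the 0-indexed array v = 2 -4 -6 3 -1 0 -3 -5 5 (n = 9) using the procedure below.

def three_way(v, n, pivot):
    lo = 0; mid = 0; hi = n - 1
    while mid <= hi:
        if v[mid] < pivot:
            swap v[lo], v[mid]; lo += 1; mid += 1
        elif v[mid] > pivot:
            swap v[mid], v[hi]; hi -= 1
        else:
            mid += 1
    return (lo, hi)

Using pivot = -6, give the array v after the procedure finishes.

-6 -4 3 -1 0 -3 -5 5 2

pivot = -6; lo=0, mid=0, hi=8
v[mid]=2>-6: swap v[0],v[8]; hi=7 → 5 -4 -6 3 -1 0 -3 -5 2
v[mid]=5>-6: swap v[0],v[7]; hi=6 → -5 -4 -6 3 -1 0 -3 5 2
v[mid]=-5>-6: swap v[0],v[6]; hi=5 → -3 -4 -6 3 -1 0 -5 5 2
v[mid]=-3>-6: swap v[0],v[5]; hi=4 → 0 -4 -6 3 -1 -3 -5 5 2
v[mid]=0>-6: swap v[0],v[4]; hi=3 → -1 -4 -6 3 0 -3 -5 5 2
v[mid]=-1>-6: swap v[0],v[3]; hi=2 → 3 -4 -6 -1 0 -3 -5 5 2
v[mid]=3>-6: swap v[0],v[2]; hi=1 → -6 -4 3 -1 0 -3 -5 5 2
v[mid]=-6=-6: mid=1
v[mid]=-4>-6: swap v[1],v[1]; hi=0 → -6 -4 3 -1 0 -3 -5 5 2
end: lo=0, hi=0; v = -6 -4 3 -1 0 -3 -5 5 2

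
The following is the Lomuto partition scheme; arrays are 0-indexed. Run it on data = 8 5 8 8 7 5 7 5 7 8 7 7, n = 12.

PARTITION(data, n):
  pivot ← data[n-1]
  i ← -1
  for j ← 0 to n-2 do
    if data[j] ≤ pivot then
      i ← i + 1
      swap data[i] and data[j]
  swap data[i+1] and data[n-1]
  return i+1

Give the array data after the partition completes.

5 7 5 7 5 7 7 7 8 8 8 8

pivot = data[11] = 7; i = -1
j=0: data[0]=8 > 7 → no swap
j=1: data[1]=5 ≤ 7 → i=0, swap data[0],data[1] → 5 8 8 8 7 5 7 5 7 8 7 7
j=2: data[2]=8 > 7 → no swap
j=3: data[3]=8 > 7 → no swap
j=4: data[4]=7 ≤ 7 → i=1, swap data[1],data[4] → 5 7 8 8 8 5 7 5 7 8 7 7
j=5: data[5]=5 ≤ 7 → i=2, swap data[2],data[5] → 5 7 5 8 8 8 7 5 7 8 7 7
j=6: data[6]=7 ≤ 7 → i=3, swap data[3],data[6] → 5 7 5 7 8 8 8 5 7 8 7 7
j=7: data[7]=5 ≤ 7 → i=4, swap data[4],data[7] → 5 7 5 7 5 8 8 8 7 8 7 7
j=8: data[8]=7 ≤ 7 → i=5, swap data[5],data[8] → 5 7 5 7 5 7 8 8 8 8 7 7
j=9: data[9]=8 > 7 → no swap
j=10: data[10]=7 ≤ 7 → i=6, swap data[6],data[10] → 5 7 5 7 5 7 7 8 8 8 8 7
final swap data[7],data[11] → 5 7 5 7 5 7 7 7 8 8 8 8; return 7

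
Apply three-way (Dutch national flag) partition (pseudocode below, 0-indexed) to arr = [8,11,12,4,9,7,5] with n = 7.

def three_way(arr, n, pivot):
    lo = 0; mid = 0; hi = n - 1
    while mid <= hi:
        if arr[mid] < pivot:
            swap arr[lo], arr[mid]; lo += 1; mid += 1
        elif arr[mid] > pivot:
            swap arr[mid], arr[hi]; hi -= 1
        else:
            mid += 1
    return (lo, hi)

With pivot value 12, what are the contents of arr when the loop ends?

lo=0 mid=0 hi=6
8<12: swap(0,0), lo=1 mid=1 ⇒ [8,11,12,4,9,7,5]
11<12: swap(1,1), lo=2 mid=2 ⇒ [8,11,12,4,9,7,5]
12=12: mid=3
4<12: swap(2,3), lo=3 mid=4 ⇒ [8,11,4,12,9,7,5]
9<12: swap(3,4), lo=4 mid=5 ⇒ [8,11,4,9,12,7,5]
7<12: swap(4,5), lo=5 mid=6 ⇒ [8,11,4,9,7,12,5]
5<12: swap(5,6), lo=6 mid=7 ⇒ [8,11,4,9,7,5,12]
done. lo=6 hi=6; arr=[8,11,4,9,7,5,12]

[8,11,4,9,7,5,12]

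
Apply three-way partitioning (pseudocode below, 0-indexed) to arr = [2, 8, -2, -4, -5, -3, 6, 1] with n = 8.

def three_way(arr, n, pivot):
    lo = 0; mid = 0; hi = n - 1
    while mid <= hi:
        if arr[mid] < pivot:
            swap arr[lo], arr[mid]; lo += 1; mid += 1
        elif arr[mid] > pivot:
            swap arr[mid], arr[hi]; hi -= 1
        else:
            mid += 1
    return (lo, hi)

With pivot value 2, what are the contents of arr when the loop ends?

pivot = 2; lo=0, mid=0, hi=7
arr[mid]=2=2: mid=1
arr[mid]=8>2: swap arr[1],arr[7]; hi=6 → [2, 1, -2, -4, -5, -3, 6, 8]
arr[mid]=1<2: swap arr[0],arr[1]; lo=1,mid=2 → [1, 2, -2, -4, -5, -3, 6, 8]
arr[mid]=-2<2: swap arr[1],arr[2]; lo=2,mid=3 → [1, -2, 2, -4, -5, -3, 6, 8]
arr[mid]=-4<2: swap arr[2],arr[3]; lo=3,mid=4 → [1, -2, -4, 2, -5, -3, 6, 8]
arr[mid]=-5<2: swap arr[3],arr[4]; lo=4,mid=5 → [1, -2, -4, -5, 2, -3, 6, 8]
arr[mid]=-3<2: swap arr[4],arr[5]; lo=5,mid=6 → [1, -2, -4, -5, -3, 2, 6, 8]
arr[mid]=6>2: swap arr[6],arr[6]; hi=5 → [1, -2, -4, -5, -3, 2, 6, 8]
end: lo=5, hi=5; arr = [1, -2, -4, -5, -3, 2, 6, 8]

[1, -2, -4, -5, -3, 2, 6, 8]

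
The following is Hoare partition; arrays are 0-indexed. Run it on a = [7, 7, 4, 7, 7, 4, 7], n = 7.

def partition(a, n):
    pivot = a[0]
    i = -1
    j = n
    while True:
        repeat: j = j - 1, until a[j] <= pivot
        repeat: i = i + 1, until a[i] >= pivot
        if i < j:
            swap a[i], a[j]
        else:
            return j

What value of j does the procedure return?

pivot = a[0] = 7; i = -1, j = 7
j→6 (a[6]=7≤7), i→0 (a[0]=7≥7); i<j, swap → [7, 7, 4, 7, 7, 4, 7]
j→5 (a[5]=4≤7), i→1 (a[1]=7≥7); i<j, swap → [7, 4, 4, 7, 7, 7, 7]
j→4 (a[4]=7≤7), i→3 (a[3]=7≥7); i<j, swap → [7, 4, 4, 7, 7, 7, 7]
j→3, i→4; i≥j, return j=3. a = [7, 4, 4, 7, 7, 7, 7]

3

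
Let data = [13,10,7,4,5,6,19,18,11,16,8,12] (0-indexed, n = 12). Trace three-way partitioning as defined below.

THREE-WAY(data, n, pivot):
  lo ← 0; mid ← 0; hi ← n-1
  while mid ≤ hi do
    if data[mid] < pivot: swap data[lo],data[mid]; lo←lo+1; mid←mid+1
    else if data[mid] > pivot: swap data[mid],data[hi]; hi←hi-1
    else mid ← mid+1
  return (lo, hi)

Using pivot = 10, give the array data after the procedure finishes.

lo=0 mid=0 hi=11
13>10: swap(0,11), hi=10 ⇒ [12,10,7,4,5,6,19,18,11,16,8,13]
12>10: swap(0,10), hi=9 ⇒ [8,10,7,4,5,6,19,18,11,16,12,13]
8<10: swap(0,0), lo=1 mid=1 ⇒ [8,10,7,4,5,6,19,18,11,16,12,13]
10=10: mid=2
7<10: swap(1,2), lo=2 mid=3 ⇒ [8,7,10,4,5,6,19,18,11,16,12,13]
4<10: swap(2,3), lo=3 mid=4 ⇒ [8,7,4,10,5,6,19,18,11,16,12,13]
5<10: swap(3,4), lo=4 mid=5 ⇒ [8,7,4,5,10,6,19,18,11,16,12,13]
6<10: swap(4,5), lo=5 mid=6 ⇒ [8,7,4,5,6,10,19,18,11,16,12,13]
19>10: swap(6,9), hi=8 ⇒ [8,7,4,5,6,10,16,18,11,19,12,13]
16>10: swap(6,8), hi=7 ⇒ [8,7,4,5,6,10,11,18,16,19,12,13]
11>10: swap(6,7), hi=6 ⇒ [8,7,4,5,6,10,18,11,16,19,12,13]
18>10: swap(6,6), hi=5 ⇒ [8,7,4,5,6,10,18,11,16,19,12,13]
done. lo=5 hi=5; data=[8,7,4,5,6,10,18,11,16,19,12,13]

[8,7,4,5,6,10,18,11,16,19,12,13]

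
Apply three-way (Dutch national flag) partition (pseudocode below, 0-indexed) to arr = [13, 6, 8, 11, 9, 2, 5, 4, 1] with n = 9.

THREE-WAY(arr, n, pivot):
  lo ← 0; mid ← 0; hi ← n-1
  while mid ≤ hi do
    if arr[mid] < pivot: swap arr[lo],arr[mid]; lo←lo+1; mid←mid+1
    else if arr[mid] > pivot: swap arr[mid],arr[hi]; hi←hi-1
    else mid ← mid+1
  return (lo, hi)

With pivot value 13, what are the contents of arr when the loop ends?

pivot = 13; lo=0, mid=0, hi=8
arr[mid]=13=13: mid=1
arr[mid]=6<13: swap arr[0],arr[1]; lo=1,mid=2 → [6, 13, 8, 11, 9, 2, 5, 4, 1]
arr[mid]=8<13: swap arr[1],arr[2]; lo=2,mid=3 → [6, 8, 13, 11, 9, 2, 5, 4, 1]
arr[mid]=11<13: swap arr[2],arr[3]; lo=3,mid=4 → [6, 8, 11, 13, 9, 2, 5, 4, 1]
arr[mid]=9<13: swap arr[3],arr[4]; lo=4,mid=5 → [6, 8, 11, 9, 13, 2, 5, 4, 1]
arr[mid]=2<13: swap arr[4],arr[5]; lo=5,mid=6 → [6, 8, 11, 9, 2, 13, 5, 4, 1]
arr[mid]=5<13: swap arr[5],arr[6]; lo=6,mid=7 → [6, 8, 11, 9, 2, 5, 13, 4, 1]
arr[mid]=4<13: swap arr[6],arr[7]; lo=7,mid=8 → [6, 8, 11, 9, 2, 5, 4, 13, 1]
arr[mid]=1<13: swap arr[7],arr[8]; lo=8,mid=9 → [6, 8, 11, 9, 2, 5, 4, 1, 13]
end: lo=8, hi=8; arr = [6, 8, 11, 9, 2, 5, 4, 1, 13]

[6, 8, 11, 9, 2, 5, 4, 1, 13]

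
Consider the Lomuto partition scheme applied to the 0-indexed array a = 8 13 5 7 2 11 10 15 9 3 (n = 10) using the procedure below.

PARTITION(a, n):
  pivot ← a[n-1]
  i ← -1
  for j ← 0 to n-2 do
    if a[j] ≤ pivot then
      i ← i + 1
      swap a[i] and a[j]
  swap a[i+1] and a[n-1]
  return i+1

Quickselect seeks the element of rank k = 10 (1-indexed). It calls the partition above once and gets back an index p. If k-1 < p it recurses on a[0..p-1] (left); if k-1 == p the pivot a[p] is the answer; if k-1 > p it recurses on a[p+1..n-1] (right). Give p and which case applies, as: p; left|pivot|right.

pivot = a[9] = 3; i = -1
j=0: a[0]=8 > 3 → no swap
j=1: a[1]=13 > 3 → no swap
j=2: a[2]=5 > 3 → no swap
j=3: a[3]=7 > 3 → no swap
j=4: a[4]=2 ≤ 3 → i=0, swap a[0],a[4] → 2 13 5 7 8 11 10 15 9 3
j=5: a[5]=11 > 3 → no swap
j=6: a[6]=10 > 3 → no swap
j=7: a[7]=15 > 3 → no swap
j=8: a[8]=9 > 3 → no swap
final swap a[1],a[9] → 2 3 5 7 8 11 10 15 9 13; return 1
p = 1; k-1 = 9 > 1 ⇒ right

1; right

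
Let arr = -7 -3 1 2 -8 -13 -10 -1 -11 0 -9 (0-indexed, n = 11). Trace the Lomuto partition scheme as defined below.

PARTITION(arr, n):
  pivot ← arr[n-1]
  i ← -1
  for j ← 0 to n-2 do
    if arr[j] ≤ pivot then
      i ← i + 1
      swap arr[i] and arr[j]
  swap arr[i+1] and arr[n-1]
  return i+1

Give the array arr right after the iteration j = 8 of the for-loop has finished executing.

-13 -10 -11 2 -8 -7 -3 -1 1 0 -9

pivot=-9, i=-1
j=0: -7>-9, skip
j=1: -3>-9, skip
j=2: 1>-9, skip
j=3: 2>-9, skip
j=4: -8>-9, skip
j=5: -13≤-9, i=0, swap(0,5) ⇒ -13 -3 1 2 -8 -7 -10 -1 -11 0 -9
j=6: -10≤-9, i=1, swap(1,6) ⇒ -13 -10 1 2 -8 -7 -3 -1 -11 0 -9
j=7: -1>-9, skip
j=8: -11≤-9, i=2, swap(2,8) ⇒ -13 -10 -11 2 -8 -7 -3 -1 1 0 -9
(after j=8) arr = -13 -10 -11 2 -8 -7 -3 -1 1 0 -9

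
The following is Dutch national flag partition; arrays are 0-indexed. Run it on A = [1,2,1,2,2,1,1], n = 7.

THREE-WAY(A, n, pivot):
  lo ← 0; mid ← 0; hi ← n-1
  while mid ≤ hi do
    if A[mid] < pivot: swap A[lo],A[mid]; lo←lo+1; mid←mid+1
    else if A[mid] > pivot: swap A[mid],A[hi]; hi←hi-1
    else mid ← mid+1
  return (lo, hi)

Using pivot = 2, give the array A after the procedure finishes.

[1,1,1,1,2,2,2]

lo=0 mid=0 hi=6
1<2: swap(0,0), lo=1 mid=1 ⇒ [1,2,1,2,2,1,1]
2=2: mid=2
1<2: swap(1,2), lo=2 mid=3 ⇒ [1,1,2,2,2,1,1]
2=2: mid=4
2=2: mid=5
1<2: swap(2,5), lo=3 mid=6 ⇒ [1,1,1,2,2,2,1]
1<2: swap(3,6), lo=4 mid=7 ⇒ [1,1,1,1,2,2,2]
done. lo=4 hi=6; A=[1,1,1,1,2,2,2]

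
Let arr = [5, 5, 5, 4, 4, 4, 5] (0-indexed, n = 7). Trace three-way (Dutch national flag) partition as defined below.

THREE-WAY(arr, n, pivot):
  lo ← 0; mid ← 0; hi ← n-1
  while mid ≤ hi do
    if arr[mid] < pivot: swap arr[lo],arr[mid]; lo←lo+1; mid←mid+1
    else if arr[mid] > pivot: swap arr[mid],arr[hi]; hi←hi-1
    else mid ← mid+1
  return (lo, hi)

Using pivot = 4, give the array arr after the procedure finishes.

lo=0 mid=0 hi=6
5>4: swap(0,6), hi=5 ⇒ [5, 5, 5, 4, 4, 4, 5]
5>4: swap(0,5), hi=4 ⇒ [4, 5, 5, 4, 4, 5, 5]
4=4: mid=1
5>4: swap(1,4), hi=3 ⇒ [4, 4, 5, 4, 5, 5, 5]
4=4: mid=2
5>4: swap(2,3), hi=2 ⇒ [4, 4, 4, 5, 5, 5, 5]
4=4: mid=3
done. lo=0 hi=2; arr=[4, 4, 4, 5, 5, 5, 5]

[4, 4, 4, 5, 5, 5, 5]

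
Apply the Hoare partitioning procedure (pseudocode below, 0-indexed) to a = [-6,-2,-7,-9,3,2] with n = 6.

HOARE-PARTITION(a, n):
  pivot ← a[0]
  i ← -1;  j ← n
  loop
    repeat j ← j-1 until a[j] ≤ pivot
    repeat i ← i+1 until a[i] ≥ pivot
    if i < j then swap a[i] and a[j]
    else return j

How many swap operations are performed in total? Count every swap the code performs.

2

pivot=-6
j stops at 3 (-9), i stops at 0 (-6); swap ⇒ [-9,-2,-7,-6,3,2]
j stops at 2 (-7), i stops at 1 (-2); swap ⇒ [-9,-7,-2,-6,3,2]
j stops at 1, i stops at 2; i≥j ⇒ return 1. a=[-9,-7,-2,-6,3,2]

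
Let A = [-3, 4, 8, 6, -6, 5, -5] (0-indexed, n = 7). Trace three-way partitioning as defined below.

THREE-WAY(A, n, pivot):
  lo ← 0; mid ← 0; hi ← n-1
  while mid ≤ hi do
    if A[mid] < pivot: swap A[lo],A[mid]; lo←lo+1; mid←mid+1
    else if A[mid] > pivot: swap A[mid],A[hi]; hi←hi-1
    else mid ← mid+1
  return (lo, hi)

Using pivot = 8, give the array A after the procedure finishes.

[-3, 4, 6, -6, 5, -5, 8]

lo=0 mid=0 hi=6
-3<8: swap(0,0), lo=1 mid=1 ⇒ [-3, 4, 8, 6, -6, 5, -5]
4<8: swap(1,1), lo=2 mid=2 ⇒ [-3, 4, 8, 6, -6, 5, -5]
8=8: mid=3
6<8: swap(2,3), lo=3 mid=4 ⇒ [-3, 4, 6, 8, -6, 5, -5]
-6<8: swap(3,4), lo=4 mid=5 ⇒ [-3, 4, 6, -6, 8, 5, -5]
5<8: swap(4,5), lo=5 mid=6 ⇒ [-3, 4, 6, -6, 5, 8, -5]
-5<8: swap(5,6), lo=6 mid=7 ⇒ [-3, 4, 6, -6, 5, -5, 8]
done. lo=6 hi=6; A=[-3, 4, 6, -6, 5, -5, 8]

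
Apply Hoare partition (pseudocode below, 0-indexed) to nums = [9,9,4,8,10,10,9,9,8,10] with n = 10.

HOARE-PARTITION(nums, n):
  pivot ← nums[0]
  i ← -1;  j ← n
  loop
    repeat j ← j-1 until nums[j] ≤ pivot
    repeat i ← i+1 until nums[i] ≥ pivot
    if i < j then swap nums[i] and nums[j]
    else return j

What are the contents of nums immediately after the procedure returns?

[8,9,4,8,9,10,10,9,9,10]

pivot = nums[0] = 9; i = -1, j = 10
j→8 (nums[8]=8≤9), i→0 (nums[0]=9≥9); i<j, swap → [8,9,4,8,10,10,9,9,9,10]
j→7 (nums[7]=9≤9), i→1 (nums[1]=9≥9); i<j, swap → [8,9,4,8,10,10,9,9,9,10]
j→6 (nums[6]=9≤9), i→4 (nums[4]=10≥9); i<j, swap → [8,9,4,8,9,10,10,9,9,10]
j→4, i→5; i≥j, return j=4. nums = [8,9,4,8,9,10,10,9,9,10]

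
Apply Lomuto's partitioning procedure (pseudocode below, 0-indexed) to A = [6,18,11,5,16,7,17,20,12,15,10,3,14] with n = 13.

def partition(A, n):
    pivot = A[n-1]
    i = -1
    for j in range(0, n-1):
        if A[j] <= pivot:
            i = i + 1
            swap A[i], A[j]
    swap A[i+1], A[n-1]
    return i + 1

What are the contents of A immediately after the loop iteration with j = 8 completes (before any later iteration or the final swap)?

pivot = A[12] = 14; i = -1
j=0: A[0]=6 ≤ 14 → i=0, swap A[0],A[0] (no change) → [6,18,11,5,16,7,17,20,12,15,10,3,14]
j=1: A[1]=18 > 14 → no swap
j=2: A[2]=11 ≤ 14 → i=1, swap A[1],A[2] → [6,11,18,5,16,7,17,20,12,15,10,3,14]
j=3: A[3]=5 ≤ 14 → i=2, swap A[2],A[3] → [6,11,5,18,16,7,17,20,12,15,10,3,14]
j=4: A[4]=16 > 14 → no swap
j=5: A[5]=7 ≤ 14 → i=3, swap A[3],A[5] → [6,11,5,7,16,18,17,20,12,15,10,3,14]
j=6: A[6]=17 > 14 → no swap
j=7: A[7]=20 > 14 → no swap
j=8: A[8]=12 ≤ 14 → i=4, swap A[4],A[8] → [6,11,5,7,12,18,17,20,16,15,10,3,14]
(after j=8) A = [6,11,5,7,12,18,17,20,16,15,10,3,14]

[6,11,5,7,12,18,17,20,16,15,10,3,14]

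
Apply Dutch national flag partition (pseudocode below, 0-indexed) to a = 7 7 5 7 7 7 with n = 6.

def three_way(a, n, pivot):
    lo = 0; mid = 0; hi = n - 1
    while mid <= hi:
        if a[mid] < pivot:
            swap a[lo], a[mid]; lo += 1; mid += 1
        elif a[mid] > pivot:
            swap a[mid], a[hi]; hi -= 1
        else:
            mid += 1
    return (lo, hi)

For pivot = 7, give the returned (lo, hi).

(1, 5)

lo=0 mid=0 hi=5
7=7: mid=1
7=7: mid=2
5<7: swap(0,2), lo=1 mid=3 ⇒ 5 7 7 7 7 7
7=7: mid=4
7=7: mid=5
7=7: mid=6
done. lo=1 hi=5; a=5 7 7 7 7 7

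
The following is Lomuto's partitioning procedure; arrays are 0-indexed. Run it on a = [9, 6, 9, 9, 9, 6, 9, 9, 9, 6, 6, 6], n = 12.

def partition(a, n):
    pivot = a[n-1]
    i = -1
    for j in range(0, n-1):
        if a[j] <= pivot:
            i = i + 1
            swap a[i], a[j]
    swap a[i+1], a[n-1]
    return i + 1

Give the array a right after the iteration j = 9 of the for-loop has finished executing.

pivot = a[11] = 6; i = -1
j=0: a[0]=9 > 6 → no swap
j=1: a[1]=6 ≤ 6 → i=0, swap a[0],a[1] → [6, 9, 9, 9, 9, 6, 9, 9, 9, 6, 6, 6]
j=2: a[2]=9 > 6 → no swap
j=3: a[3]=9 > 6 → no swap
j=4: a[4]=9 > 6 → no swap
j=5: a[5]=6 ≤ 6 → i=1, swap a[1],a[5] → [6, 6, 9, 9, 9, 9, 9, 9, 9, 6, 6, 6]
j=6: a[6]=9 > 6 → no swap
j=7: a[7]=9 > 6 → no swap
j=8: a[8]=9 > 6 → no swap
j=9: a[9]=6 ≤ 6 → i=2, swap a[2],a[9] → [6, 6, 6, 9, 9, 9, 9, 9, 9, 9, 6, 6]
(after j=9) a = [6, 6, 6, 9, 9, 9, 9, 9, 9, 9, 6, 6]

[6, 6, 6, 9, 9, 9, 9, 9, 9, 9, 6, 6]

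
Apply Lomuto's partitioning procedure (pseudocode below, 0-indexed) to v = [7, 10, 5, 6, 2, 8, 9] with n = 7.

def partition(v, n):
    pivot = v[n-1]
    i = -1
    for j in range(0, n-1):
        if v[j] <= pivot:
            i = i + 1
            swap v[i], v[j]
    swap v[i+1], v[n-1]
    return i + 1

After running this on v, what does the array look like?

pivot = v[6] = 9; i = -1
j=0: v[0]=7 ≤ 9 → i=0, swap v[0],v[0] (no change) → [7, 10, 5, 6, 2, 8, 9]
j=1: v[1]=10 > 9 → no swap
j=2: v[2]=5 ≤ 9 → i=1, swap v[1],v[2] → [7, 5, 10, 6, 2, 8, 9]
j=3: v[3]=6 ≤ 9 → i=2, swap v[2],v[3] → [7, 5, 6, 10, 2, 8, 9]
j=4: v[4]=2 ≤ 9 → i=3, swap v[3],v[4] → [7, 5, 6, 2, 10, 8, 9]
j=5: v[5]=8 ≤ 9 → i=4, swap v[4],v[5] → [7, 5, 6, 2, 8, 10, 9]
final swap v[5],v[6] → [7, 5, 6, 2, 8, 9, 10]; return 5

[7, 5, 6, 2, 8, 9, 10]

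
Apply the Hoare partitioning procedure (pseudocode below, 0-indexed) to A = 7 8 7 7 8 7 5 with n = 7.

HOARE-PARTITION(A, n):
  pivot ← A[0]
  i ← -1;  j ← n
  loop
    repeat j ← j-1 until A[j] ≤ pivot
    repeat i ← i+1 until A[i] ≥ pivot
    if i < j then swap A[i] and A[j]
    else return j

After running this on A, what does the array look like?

5 7 7 7 8 8 7

pivot = A[0] = 7; i = -1, j = 7
j→6 (A[6]=5≤7), i→0 (A[0]=7≥7); i<j, swap → 5 8 7 7 8 7 7
j→5 (A[5]=7≤7), i→1 (A[1]=8≥7); i<j, swap → 5 7 7 7 8 8 7
j→3 (A[3]=7≤7), i→2 (A[2]=7≥7); i<j, swap → 5 7 7 7 8 8 7
j→2, i→3; i≥j, return j=2. A = 5 7 7 7 8 8 7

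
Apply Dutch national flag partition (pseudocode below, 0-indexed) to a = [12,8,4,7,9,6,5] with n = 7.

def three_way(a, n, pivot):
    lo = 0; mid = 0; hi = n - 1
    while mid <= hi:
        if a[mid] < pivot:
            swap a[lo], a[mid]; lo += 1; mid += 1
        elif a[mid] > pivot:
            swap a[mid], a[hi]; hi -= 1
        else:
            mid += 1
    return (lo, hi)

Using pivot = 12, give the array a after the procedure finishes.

lo=0 mid=0 hi=6
12=12: mid=1
8<12: swap(0,1), lo=1 mid=2 ⇒ [8,12,4,7,9,6,5]
4<12: swap(1,2), lo=2 mid=3 ⇒ [8,4,12,7,9,6,5]
7<12: swap(2,3), lo=3 mid=4 ⇒ [8,4,7,12,9,6,5]
9<12: swap(3,4), lo=4 mid=5 ⇒ [8,4,7,9,12,6,5]
6<12: swap(4,5), lo=5 mid=6 ⇒ [8,4,7,9,6,12,5]
5<12: swap(5,6), lo=6 mid=7 ⇒ [8,4,7,9,6,5,12]
done. lo=6 hi=6; a=[8,4,7,9,6,5,12]

[8,4,7,9,6,5,12]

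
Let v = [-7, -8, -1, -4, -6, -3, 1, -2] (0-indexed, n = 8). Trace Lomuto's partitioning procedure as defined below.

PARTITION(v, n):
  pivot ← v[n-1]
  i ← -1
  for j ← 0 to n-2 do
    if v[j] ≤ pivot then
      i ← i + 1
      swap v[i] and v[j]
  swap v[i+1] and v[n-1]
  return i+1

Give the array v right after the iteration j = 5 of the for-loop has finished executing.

[-7, -8, -4, -6, -3, -1, 1, -2]

pivot = v[7] = -2; i = -1
j=0: v[0]=-7 ≤ -2 → i=0, swap v[0],v[0] (no change) → [-7, -8, -1, -4, -6, -3, 1, -2]
j=1: v[1]=-8 ≤ -2 → i=1, swap v[1],v[1] (no change) → [-7, -8, -1, -4, -6, -3, 1, -2]
j=2: v[2]=-1 > -2 → no swap
j=3: v[3]=-4 ≤ -2 → i=2, swap v[2],v[3] → [-7, -8, -4, -1, -6, -3, 1, -2]
j=4: v[4]=-6 ≤ -2 → i=3, swap v[3],v[4] → [-7, -8, -4, -6, -1, -3, 1, -2]
j=5: v[5]=-3 ≤ -2 → i=4, swap v[4],v[5] → [-7, -8, -4, -6, -3, -1, 1, -2]
(after j=5) v = [-7, -8, -4, -6, -3, -1, 1, -2]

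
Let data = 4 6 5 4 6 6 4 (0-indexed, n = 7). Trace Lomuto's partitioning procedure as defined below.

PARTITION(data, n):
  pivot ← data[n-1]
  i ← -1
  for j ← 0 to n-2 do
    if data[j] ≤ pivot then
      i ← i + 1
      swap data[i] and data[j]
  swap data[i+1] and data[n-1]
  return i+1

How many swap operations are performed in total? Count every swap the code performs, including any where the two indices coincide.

3

pivot=4, i=-1
j=0: 4≤4, i=0, swap(0,0) ⇒ 4 6 5 4 6 6 4
j=1: 6>4, skip
j=2: 5>4, skip
j=3: 4≤4, i=1, swap(1,3) ⇒ 4 4 5 6 6 6 4
j=4: 6>4, skip
j=5: 6>4, skip
swap(2,6) ⇒ 4 4 4 6 6 6 5; return 2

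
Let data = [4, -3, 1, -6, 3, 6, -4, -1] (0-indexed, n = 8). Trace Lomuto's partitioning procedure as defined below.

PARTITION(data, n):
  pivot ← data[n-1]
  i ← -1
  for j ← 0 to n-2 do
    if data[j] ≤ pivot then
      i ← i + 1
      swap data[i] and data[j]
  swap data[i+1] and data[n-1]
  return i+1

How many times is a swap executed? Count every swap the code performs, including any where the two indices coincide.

pivot=-1, i=-1
j=0: 4>-1, skip
j=1: -3≤-1, i=0, swap(0,1) ⇒ [-3, 4, 1, -6, 3, 6, -4, -1]
j=2: 1>-1, skip
j=3: -6≤-1, i=1, swap(1,3) ⇒ [-3, -6, 1, 4, 3, 6, -4, -1]
j=4: 3>-1, skip
j=5: 6>-1, skip
j=6: -4≤-1, i=2, swap(2,6) ⇒ [-3, -6, -4, 4, 3, 6, 1, -1]
swap(3,7) ⇒ [-3, -6, -4, -1, 3, 6, 1, 4]; return 3

4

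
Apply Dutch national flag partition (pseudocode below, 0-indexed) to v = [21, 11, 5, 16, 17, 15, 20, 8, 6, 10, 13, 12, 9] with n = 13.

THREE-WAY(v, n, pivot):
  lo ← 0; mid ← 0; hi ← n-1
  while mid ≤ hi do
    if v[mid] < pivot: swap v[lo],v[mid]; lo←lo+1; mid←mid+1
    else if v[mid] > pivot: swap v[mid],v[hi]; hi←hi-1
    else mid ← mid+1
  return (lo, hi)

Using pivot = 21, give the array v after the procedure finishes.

pivot = 21; lo=0, mid=0, hi=12
v[mid]=21=21: mid=1
v[mid]=11<21: swap v[0],v[1]; lo=1,mid=2 → [11, 21, 5, 16, 17, 15, 20, 8, 6, 10, 13, 12, 9]
v[mid]=5<21: swap v[1],v[2]; lo=2,mid=3 → [11, 5, 21, 16, 17, 15, 20, 8, 6, 10, 13, 12, 9]
v[mid]=16<21: swap v[2],v[3]; lo=3,mid=4 → [11, 5, 16, 21, 17, 15, 20, 8, 6, 10, 13, 12, 9]
v[mid]=17<21: swap v[3],v[4]; lo=4,mid=5 → [11, 5, 16, 17, 21, 15, 20, 8, 6, 10, 13, 12, 9]
v[mid]=15<21: swap v[4],v[5]; lo=5,mid=6 → [11, 5, 16, 17, 15, 21, 20, 8, 6, 10, 13, 12, 9]
v[mid]=20<21: swap v[5],v[6]; lo=6,mid=7 → [11, 5, 16, 17, 15, 20, 21, 8, 6, 10, 13, 12, 9]
v[mid]=8<21: swap v[6],v[7]; lo=7,mid=8 → [11, 5, 16, 17, 15, 20, 8, 21, 6, 10, 13, 12, 9]
v[mid]=6<21: swap v[7],v[8]; lo=8,mid=9 → [11, 5, 16, 17, 15, 20, 8, 6, 21, 10, 13, 12, 9]
v[mid]=10<21: swap v[8],v[9]; lo=9,mid=10 → [11, 5, 16, 17, 15, 20, 8, 6, 10, 21, 13, 12, 9]
v[mid]=13<21: swap v[9],v[10]; lo=10,mid=11 → [11, 5, 16, 17, 15, 20, 8, 6, 10, 13, 21, 12, 9]
v[mid]=12<21: swap v[10],v[11]; lo=11,mid=12 → [11, 5, 16, 17, 15, 20, 8, 6, 10, 13, 12, 21, 9]
v[mid]=9<21: swap v[11],v[12]; lo=12,mid=13 → [11, 5, 16, 17, 15, 20, 8, 6, 10, 13, 12, 9, 21]
end: lo=12, hi=12; v = [11, 5, 16, 17, 15, 20, 8, 6, 10, 13, 12, 9, 21]

[11, 5, 16, 17, 15, 20, 8, 6, 10, 13, 12, 9, 21]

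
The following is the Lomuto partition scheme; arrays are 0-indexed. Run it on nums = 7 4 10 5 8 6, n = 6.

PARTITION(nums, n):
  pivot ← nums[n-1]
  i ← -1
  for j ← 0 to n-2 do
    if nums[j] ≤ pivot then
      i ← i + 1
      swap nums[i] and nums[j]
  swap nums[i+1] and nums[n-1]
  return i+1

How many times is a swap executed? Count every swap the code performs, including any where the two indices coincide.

3

pivot=6, i=-1
j=0: 7>6, skip
j=1: 4≤6, i=0, swap(0,1) ⇒ 4 7 10 5 8 6
j=2: 10>6, skip
j=3: 5≤6, i=1, swap(1,3) ⇒ 4 5 10 7 8 6
j=4: 8>6, skip
swap(2,5) ⇒ 4 5 6 7 8 10; return 2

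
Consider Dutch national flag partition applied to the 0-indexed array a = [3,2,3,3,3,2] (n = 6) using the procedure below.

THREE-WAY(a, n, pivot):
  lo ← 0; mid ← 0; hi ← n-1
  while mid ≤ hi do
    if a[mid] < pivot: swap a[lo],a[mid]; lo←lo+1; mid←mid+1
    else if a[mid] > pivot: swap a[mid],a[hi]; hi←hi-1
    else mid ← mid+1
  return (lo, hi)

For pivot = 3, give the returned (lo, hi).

(2, 5)

pivot = 3; lo=0, mid=0, hi=5
a[mid]=3=3: mid=1
a[mid]=2<3: swap a[0],a[1]; lo=1,mid=2 → [2,3,3,3,3,2]
a[mid]=3=3: mid=3
a[mid]=3=3: mid=4
a[mid]=3=3: mid=5
a[mid]=2<3: swap a[1],a[5]; lo=2,mid=6 → [2,2,3,3,3,3]
end: lo=2, hi=5; a = [2,2,3,3,3,3]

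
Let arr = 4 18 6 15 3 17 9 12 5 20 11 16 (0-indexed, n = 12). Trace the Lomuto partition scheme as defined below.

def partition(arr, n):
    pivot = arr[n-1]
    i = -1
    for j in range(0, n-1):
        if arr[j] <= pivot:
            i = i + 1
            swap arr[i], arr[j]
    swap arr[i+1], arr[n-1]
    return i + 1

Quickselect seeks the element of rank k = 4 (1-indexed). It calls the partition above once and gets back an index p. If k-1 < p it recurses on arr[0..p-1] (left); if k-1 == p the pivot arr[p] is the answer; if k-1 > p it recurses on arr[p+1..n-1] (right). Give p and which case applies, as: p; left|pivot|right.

8; left

pivot=16, i=-1
j=0: 4≤16, i=0, swap(0,0) ⇒ 4 18 6 15 3 17 9 12 5 20 11 16
j=1: 18>16, skip
j=2: 6≤16, i=1, swap(1,2) ⇒ 4 6 18 15 3 17 9 12 5 20 11 16
j=3: 15≤16, i=2, swap(2,3) ⇒ 4 6 15 18 3 17 9 12 5 20 11 16
j=4: 3≤16, i=3, swap(3,4) ⇒ 4 6 15 3 18 17 9 12 5 20 11 16
j=5: 17>16, skip
j=6: 9≤16, i=4, swap(4,6) ⇒ 4 6 15 3 9 17 18 12 5 20 11 16
j=7: 12≤16, i=5, swap(5,7) ⇒ 4 6 15 3 9 12 18 17 5 20 11 16
j=8: 5≤16, i=6, swap(6,8) ⇒ 4 6 15 3 9 12 5 17 18 20 11 16
j=9: 20>16, skip
j=10: 11≤16, i=7, swap(7,10) ⇒ 4 6 15 3 9 12 5 11 18 20 17 16
swap(8,11) ⇒ 4 6 15 3 9 12 5 11 16 20 17 18; return 8
p = 8; k-1 = 3 < 8 ⇒ left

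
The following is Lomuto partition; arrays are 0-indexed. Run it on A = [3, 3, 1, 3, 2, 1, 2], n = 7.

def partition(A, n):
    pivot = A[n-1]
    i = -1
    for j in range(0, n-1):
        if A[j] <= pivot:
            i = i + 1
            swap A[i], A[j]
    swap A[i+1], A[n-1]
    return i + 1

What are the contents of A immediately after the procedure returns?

[1, 2, 1, 2, 3, 3, 3]

pivot = A[6] = 2; i = -1
j=0: A[0]=3 > 2 → no swap
j=1: A[1]=3 > 2 → no swap
j=2: A[2]=1 ≤ 2 → i=0, swap A[0],A[2] → [1, 3, 3, 3, 2, 1, 2]
j=3: A[3]=3 > 2 → no swap
j=4: A[4]=2 ≤ 2 → i=1, swap A[1],A[4] → [1, 2, 3, 3, 3, 1, 2]
j=5: A[5]=1 ≤ 2 → i=2, swap A[2],A[5] → [1, 2, 1, 3, 3, 3, 2]
final swap A[3],A[6] → [1, 2, 1, 2, 3, 3, 3]; return 3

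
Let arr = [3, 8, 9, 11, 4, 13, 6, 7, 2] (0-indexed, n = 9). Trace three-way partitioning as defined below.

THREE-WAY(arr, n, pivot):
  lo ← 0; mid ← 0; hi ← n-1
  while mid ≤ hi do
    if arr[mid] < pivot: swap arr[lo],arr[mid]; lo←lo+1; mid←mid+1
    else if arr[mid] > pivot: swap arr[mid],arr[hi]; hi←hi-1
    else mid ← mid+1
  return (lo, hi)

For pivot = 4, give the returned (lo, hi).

(2, 2)

lo=0 mid=0 hi=8
3<4: swap(0,0), lo=1 mid=1 ⇒ [3, 8, 9, 11, 4, 13, 6, 7, 2]
8>4: swap(1,8), hi=7 ⇒ [3, 2, 9, 11, 4, 13, 6, 7, 8]
2<4: swap(1,1), lo=2 mid=2 ⇒ [3, 2, 9, 11, 4, 13, 6, 7, 8]
9>4: swap(2,7), hi=6 ⇒ [3, 2, 7, 11, 4, 13, 6, 9, 8]
7>4: swap(2,6), hi=5 ⇒ [3, 2, 6, 11, 4, 13, 7, 9, 8]
6>4: swap(2,5), hi=4 ⇒ [3, 2, 13, 11, 4, 6, 7, 9, 8]
13>4: swap(2,4), hi=3 ⇒ [3, 2, 4, 11, 13, 6, 7, 9, 8]
4=4: mid=3
11>4: swap(3,3), hi=2 ⇒ [3, 2, 4, 11, 13, 6, 7, 9, 8]
done. lo=2 hi=2; arr=[3, 2, 4, 11, 13, 6, 7, 9, 8]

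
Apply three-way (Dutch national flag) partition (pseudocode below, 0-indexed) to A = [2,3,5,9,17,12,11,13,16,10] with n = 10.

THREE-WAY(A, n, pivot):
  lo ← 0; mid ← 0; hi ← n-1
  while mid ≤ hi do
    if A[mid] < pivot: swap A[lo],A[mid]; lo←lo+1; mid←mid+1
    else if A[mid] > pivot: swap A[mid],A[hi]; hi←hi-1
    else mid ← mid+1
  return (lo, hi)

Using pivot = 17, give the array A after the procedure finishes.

lo=0 mid=0 hi=9
2<17: swap(0,0), lo=1 mid=1 ⇒ [2,3,5,9,17,12,11,13,16,10]
3<17: swap(1,1), lo=2 mid=2 ⇒ [2,3,5,9,17,12,11,13,16,10]
5<17: swap(2,2), lo=3 mid=3 ⇒ [2,3,5,9,17,12,11,13,16,10]
9<17: swap(3,3), lo=4 mid=4 ⇒ [2,3,5,9,17,12,11,13,16,10]
17=17: mid=5
12<17: swap(4,5), lo=5 mid=6 ⇒ [2,3,5,9,12,17,11,13,16,10]
11<17: swap(5,6), lo=6 mid=7 ⇒ [2,3,5,9,12,11,17,13,16,10]
13<17: swap(6,7), lo=7 mid=8 ⇒ [2,3,5,9,12,11,13,17,16,10]
16<17: swap(7,8), lo=8 mid=9 ⇒ [2,3,5,9,12,11,13,16,17,10]
10<17: swap(8,9), lo=9 mid=10 ⇒ [2,3,5,9,12,11,13,16,10,17]
done. lo=9 hi=9; A=[2,3,5,9,12,11,13,16,10,17]

[2,3,5,9,12,11,13,16,10,17]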